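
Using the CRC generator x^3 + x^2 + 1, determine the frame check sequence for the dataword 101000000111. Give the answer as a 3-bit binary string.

Append 3 zeros: 101000000111000. Divide by 1101 (XOR where the leading bit is 1):
  pos 0: 1010 XOR 1101 = 0111
  pos 1: 1110 XOR 1101 = 0011
  pos 3: 1100 XOR 1101 = 0001
  pos 6: 1001 XOR 1101 = 0100
  pos 7: 1001 XOR 1101 = 0100
  pos 8: 1001 XOR 1101 = 0100
  pos 9: 1000 XOR 1101 = 0101
  pos 10: 1010 XOR 1101 = 0111
  pos 11: 1110 XOR 1101 = 0011
Remainder (last 3 bits) = 011. This is the CRC / FCS.

011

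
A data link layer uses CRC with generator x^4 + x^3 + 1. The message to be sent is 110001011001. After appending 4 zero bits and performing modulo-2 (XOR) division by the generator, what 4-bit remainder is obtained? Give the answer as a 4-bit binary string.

Append 4 zeros: 1100010110010000. Divide by 11001 (XOR where the leading bit is 1):
  pos 0: 11000 XOR 11001 = 00001
  pos 4: 11011 XOR 11001 = 00010
  pos 7: 10001 XOR 11001 = 01000
  pos 8: 10000 XOR 11001 = 01001
  pos 9: 10010 XOR 11001 = 01011
  pos 10: 10110 XOR 11001 = 01111
  pos 11: 11110 XOR 11001 = 00111
Remainder (last 4 bits) = 0111. This is the CRC / FCS.

0111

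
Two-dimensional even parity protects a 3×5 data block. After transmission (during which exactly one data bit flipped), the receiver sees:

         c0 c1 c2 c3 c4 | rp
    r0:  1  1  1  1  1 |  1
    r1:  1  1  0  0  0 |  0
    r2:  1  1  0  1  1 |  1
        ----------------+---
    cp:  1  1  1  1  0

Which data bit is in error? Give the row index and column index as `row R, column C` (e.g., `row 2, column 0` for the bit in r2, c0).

row 2, column 3

Recompute each row's even parity and compare to rp:
  r0: data parity 1, sent rp 1 → ok
  r1: data parity 0, sent rp 0 → ok
  r2: data parity 0, sent rp 1 → mismatch
Recompute each column's even parity and compare to cp:
  c0: data parity 1, sent cp 1 → ok
  c1: data parity 1, sent cp 1 → ok
  c2: data parity 1, sent cp 1 → ok
  c3: data parity 0, sent cp 1 → mismatch
  c4: data parity 0, sent cp 0 → ok
Exactly one row (r2) and one column (c3) fail → the flipped bit is at their intersection.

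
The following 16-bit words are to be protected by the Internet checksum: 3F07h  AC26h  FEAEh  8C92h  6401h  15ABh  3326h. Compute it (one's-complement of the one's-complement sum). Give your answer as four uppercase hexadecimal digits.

One's-complement addition (fold any carry out of bit 15 back into bit 0):
  0x3F07 + 0xAC26 = 0x0EB2D
  0xEB2D + 0xFEAE = 0x1E9DB → wrap carry → 0xE9DC
  0xE9DC + 0x8C92 = 0x1766E → wrap carry → 0x766F
  0x766F + 0x6401 = 0x0DA70
  0xDA70 + 0x15AB = 0x0F01B
  0xF01B + 0x3326 = 0x12341 → wrap carry → 0x2342
One's-complement sum = 0x2342.
Checksum = ~0x2342 & 0xFFFF = 0xDCBD.

DCBD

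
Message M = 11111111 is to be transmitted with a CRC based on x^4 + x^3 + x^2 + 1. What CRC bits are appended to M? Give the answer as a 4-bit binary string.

Append 4 zeros: 111111110000. Divide by 11101 (XOR where the leading bit is 1):
  pos 0: 11111 XOR 11101 = 00010
  pos 3: 10111 XOR 11101 = 01010
  pos 4: 10100 XOR 11101 = 01001
  pos 5: 10010 XOR 11101 = 01111
  pos 6: 11110 XOR 11101 = 00011
Remainder (last 4 bits) = 0110. This is the CRC / FCS.

0110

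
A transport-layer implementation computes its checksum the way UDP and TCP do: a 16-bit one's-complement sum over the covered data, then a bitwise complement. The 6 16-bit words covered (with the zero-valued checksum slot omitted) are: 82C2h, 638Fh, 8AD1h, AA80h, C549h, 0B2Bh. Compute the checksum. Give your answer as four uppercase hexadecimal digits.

One's-complement addition (fold any carry out of bit 15 back into bit 0):
  0x82C2 + 0x638F = 0x0E651
  0xE651 + 0x8AD1 = 0x17122 → wrap carry → 0x7123
  0x7123 + 0xAA80 = 0x11BA3 → wrap carry → 0x1BA4
  0x1BA4 + 0xC549 = 0x0E0ED
  0xE0ED + 0x0B2B = 0x0EC18
One's-complement sum = 0xEC18.
Checksum = ~0xEC18 & 0xFFFF = 0x13E7.

13E7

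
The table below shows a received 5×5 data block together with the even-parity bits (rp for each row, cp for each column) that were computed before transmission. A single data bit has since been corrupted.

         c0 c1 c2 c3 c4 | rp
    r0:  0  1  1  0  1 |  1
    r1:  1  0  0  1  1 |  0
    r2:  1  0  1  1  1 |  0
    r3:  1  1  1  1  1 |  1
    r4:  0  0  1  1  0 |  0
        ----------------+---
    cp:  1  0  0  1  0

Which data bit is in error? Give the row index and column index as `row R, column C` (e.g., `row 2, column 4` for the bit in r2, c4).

Recompute each row's even parity and compare to rp:
  r0: data parity 1, sent rp 1 → ok
  r1: data parity 1, sent rp 0 → mismatch
  r2: data parity 0, sent rp 0 → ok
  r3: data parity 1, sent rp 1 → ok
  r4: data parity 0, sent rp 0 → ok
Recompute each column's even parity and compare to cp:
  c0: data parity 1, sent cp 1 → ok
  c1: data parity 0, sent cp 0 → ok
  c2: data parity 0, sent cp 0 → ok
  c3: data parity 0, sent cp 1 → mismatch
  c4: data parity 0, sent cp 0 → ok
Exactly one row (r1) and one column (c3) fail → the flipped bit is at their intersection.

row 1, column 3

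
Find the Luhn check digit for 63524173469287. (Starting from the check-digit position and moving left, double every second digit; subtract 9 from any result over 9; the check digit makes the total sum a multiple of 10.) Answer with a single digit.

Partial digits right→left: 7 8 2 9 6 4 3 7 1 4 2 5 3 6
Double every second digit counting from the check-digit position (so the 1st, 3rd, 5th, ... of the partial from the right).
  doubled (with −9 where >9): 5 4 3 6 2 4 6 → sum 30
  kept as-is: 8 9 4 7 4 5 6 → sum 43
Total = 30 + 43 = 73.
Check digit = (10 − (73 mod 10)) mod 10 = 7.

7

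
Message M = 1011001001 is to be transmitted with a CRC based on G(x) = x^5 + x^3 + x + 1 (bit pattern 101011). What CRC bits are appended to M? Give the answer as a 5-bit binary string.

Append 5 zeros: 101100100100000. Divide by 101011 (XOR where the leading bit is 1):
  pos 0: 101100 XOR 101011 = 000111
  pos 3: 111100 XOR 101011 = 010111
  pos 4: 101111 XOR 101011 = 000100
  pos 7: 100000 XOR 101011 = 001011
  pos 9: 101100 XOR 101011 = 000111
Remainder (last 5 bits) = 00111. This is the CRC / FCS.

00111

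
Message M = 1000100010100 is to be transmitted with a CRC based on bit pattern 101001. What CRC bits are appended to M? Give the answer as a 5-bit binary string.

Append 5 zeros: 100010001010000000. Divide by 101001 (XOR where the leading bit is 1):
  pos 0: 100010 XOR 101001 = 001011
  pos 2: 101100 XOR 101001 = 000101
  pos 5: 101101 XOR 101001 = 000100
  pos 8: 100000 XOR 101001 = 001001
  pos 10: 100100 XOR 101001 = 001101
  pos 12: 110100 XOR 101001 = 011101
Remainder (last 5 bits) = 11101. This is the CRC / FCS.

11101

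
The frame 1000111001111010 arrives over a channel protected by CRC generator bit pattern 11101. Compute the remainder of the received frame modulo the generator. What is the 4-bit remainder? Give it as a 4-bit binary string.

Modulo-2 division of 1000111001111010 by 11101:
  pos 0: 10001 XOR 11101 = 01100
  pos 1: 11001 XOR 11101 = 00100
  pos 3: 10010 XOR 11101 = 01111
  pos 4: 11110 XOR 11101 = 00011
  pos 7: 11111 XOR 11101 = 00010
  pos 10: 10101 XOR 11101 = 01000
  pos 11: 10000 XOR 11101 = 01101
Remainder = 1101 (nonzero — an error is detected).

1101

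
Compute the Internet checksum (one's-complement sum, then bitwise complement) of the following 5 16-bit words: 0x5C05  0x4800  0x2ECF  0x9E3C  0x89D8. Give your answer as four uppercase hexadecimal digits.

0516

One's-complement addition (fold any carry out of bit 15 back into bit 0):
  0x5C05 + 0x4800 = 0x0A405
  0xA405 + 0x2ECF = 0x0D2D4
  0xD2D4 + 0x9E3C = 0x17110 → wrap carry → 0x7111
  0x7111 + 0x89D8 = 0x0FAE9
One's-complement sum = 0xFAE9.
Checksum = ~0xFAE9 & 0xFFFF = 0x0516.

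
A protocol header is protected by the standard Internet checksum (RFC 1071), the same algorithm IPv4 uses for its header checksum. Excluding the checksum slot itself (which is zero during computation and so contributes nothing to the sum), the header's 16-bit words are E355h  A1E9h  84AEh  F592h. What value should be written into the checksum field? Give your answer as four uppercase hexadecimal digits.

007F

One's-complement addition (fold any carry out of bit 15 back into bit 0):
  0xE355 + 0xA1E9 = 0x1853E → wrap carry → 0x853F
  0x853F + 0x84AE = 0x109ED → wrap carry → 0x09EE
  0x09EE + 0xF592 = 0x0FF80
One's-complement sum = 0xFF80.
Checksum = ~0xFF80 & 0xFFFF = 0x007F.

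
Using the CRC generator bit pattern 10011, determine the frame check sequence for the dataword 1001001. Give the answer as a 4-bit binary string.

1111

Append 4 zeros: 10010010000. Divide by 10011 (XOR where the leading bit is 1):
  pos 0: 10010 XOR 10011 = 00001
  pos 4: 10100 XOR 10011 = 00111
  pos 6: 11100 XOR 10011 = 01111
Remainder (last 4 bits) = 1111. This is the CRC / FCS.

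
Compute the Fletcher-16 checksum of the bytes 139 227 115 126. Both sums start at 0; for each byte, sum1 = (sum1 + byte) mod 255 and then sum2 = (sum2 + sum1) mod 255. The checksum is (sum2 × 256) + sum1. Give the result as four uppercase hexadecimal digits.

3F61

Running sums (mod 255):
  after byte 0 (139): sum1=139, sum2=139
  after byte 1 (227): sum1=111, sum2=250
  after byte 2 (115): sum1=226, sum2=221
  after byte 3 (126): sum1=97, sum2=63
Checksum = sum2·256 + sum1 = 63·256 + 97 = 16225 = 0x3F61.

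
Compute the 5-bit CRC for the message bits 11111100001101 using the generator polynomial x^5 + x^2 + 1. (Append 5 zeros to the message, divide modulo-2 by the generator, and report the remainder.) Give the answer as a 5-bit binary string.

01001

Append 5 zeros: 1111110000110100000. Divide by 100101 (XOR where the leading bit is 1):
  pos 0: 111111 XOR 100101 = 011010
  pos 1: 110100 XOR 100101 = 010001
  pos 2: 100010 XOR 100101 = 000111
  pos 5: 111001 XOR 100101 = 011100
  pos 6: 111001 XOR 100101 = 011100
  pos 7: 111000 XOR 100101 = 011101
  pos 8: 111011 XOR 100101 = 011110
  pos 9: 111100 XOR 100101 = 011001
  pos 10: 110010 XOR 100101 = 010111
  pos 11: 101110 XOR 100101 = 001011
  pos 13: 101100 XOR 100101 = 001001
Remainder (last 5 bits) = 01001. This is the CRC / FCS.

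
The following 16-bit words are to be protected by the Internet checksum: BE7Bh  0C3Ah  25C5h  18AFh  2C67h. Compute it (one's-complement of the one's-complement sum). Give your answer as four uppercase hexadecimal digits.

One's-complement addition (fold any carry out of bit 15 back into bit 0):
  0xBE7B + 0x0C3A = 0x0CAB5
  0xCAB5 + 0x25C5 = 0x0F07A
  0xF07A + 0x18AF = 0x10929 → wrap carry → 0x092A
  0x092A + 0x2C67 = 0x03591
One's-complement sum = 0x3591.
Checksum = ~0x3591 & 0xFFFF = 0xCA6E.

CA6E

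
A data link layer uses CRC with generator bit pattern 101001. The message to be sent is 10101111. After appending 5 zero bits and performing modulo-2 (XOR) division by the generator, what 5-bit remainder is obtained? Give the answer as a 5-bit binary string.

Append 5 zeros: 1010111100000. Divide by 101001 (XOR where the leading bit is 1):
  pos 0: 101011 XOR 101001 = 000010
  pos 4: 101100 XOR 101001 = 000101
  pos 7: 101000 XOR 101001 = 000001
Remainder (last 5 bits) = 00001. This is the CRC / FCS.

00001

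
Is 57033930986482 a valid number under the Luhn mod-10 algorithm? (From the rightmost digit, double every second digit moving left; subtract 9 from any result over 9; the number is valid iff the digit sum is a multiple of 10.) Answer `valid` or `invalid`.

From the right, keep odd positions and double even positions (subtract 9 from any doubled value over 9):
  doubled (positions 2,4,...): 7 3 9 6 6 0 1 → sum 32
  kept (positions 1,3,...): 2 4 8 0 9 3 7 → sum 33
Total = 65.
65 mod 10 = 5, so the number is invalid.

invalid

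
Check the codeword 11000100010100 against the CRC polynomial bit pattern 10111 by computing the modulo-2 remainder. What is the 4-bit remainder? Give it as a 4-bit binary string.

Modulo-2 division of 11000100010100 by 10111:
  pos 0: 11000 XOR 10111 = 01111
  pos 1: 11111 XOR 10111 = 01000
  pos 2: 10000 XOR 10111 = 00111
  pos 4: 11100 XOR 10111 = 01011
  pos 5: 10111 XOR 10111 = 00000
Remainder = 0100 (nonzero — an error is detected).

0100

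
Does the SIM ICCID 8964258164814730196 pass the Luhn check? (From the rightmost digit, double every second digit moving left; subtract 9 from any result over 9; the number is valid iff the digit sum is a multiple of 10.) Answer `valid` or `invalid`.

From the right, keep odd positions and double even positions (subtract 9 from any doubled value over 9):
  doubled (positions 2,4,...): 9 0 5 2 8 2 1 8 9 → sum 44
  kept (positions 1,3,...): 6 1 3 4 8 6 8 2 6 8 → sum 52
Total = 96.
96 mod 10 = 6, so the number is invalid.

invalid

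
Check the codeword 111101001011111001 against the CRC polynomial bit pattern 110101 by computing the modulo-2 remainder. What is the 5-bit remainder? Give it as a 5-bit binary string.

00000

Modulo-2 division of 111101001011111001 by 110101:
  pos 0: 111101 XOR 110101 = 001000
  pos 2: 100000 XOR 110101 = 010101
  pos 3: 101011 XOR 110101 = 011110
  pos 4: 111100 XOR 110101 = 001001
  pos 6: 100111 XOR 110101 = 010010
  pos 7: 100101 XOR 110101 = 010000
  pos 8: 100001 XOR 110101 = 010100
  pos 9: 101001 XOR 110101 = 011100
  pos 10: 111000 XOR 110101 = 001101
  pos 12: 110101 XOR 110101 = 000000
Remainder = 00000 (zero — the frame passes the CRC check).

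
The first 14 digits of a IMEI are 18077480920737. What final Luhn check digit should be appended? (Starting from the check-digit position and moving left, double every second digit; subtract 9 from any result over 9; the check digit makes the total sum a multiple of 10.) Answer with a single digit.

Partial digits right→left: 7 3 7 0 2 9 0 8 4 7 7 0 8 1
Double every second digit counting from the check-digit position (so the 1st, 3rd, 5th, ... of the partial from the right).
  doubled (with −9 where >9): 5 5 4 0 8 5 7 → sum 34
  kept as-is: 3 0 9 8 7 0 1 → sum 28
Total = 34 + 28 = 62.
Check digit = (10 − (62 mod 10)) mod 10 = 8.

8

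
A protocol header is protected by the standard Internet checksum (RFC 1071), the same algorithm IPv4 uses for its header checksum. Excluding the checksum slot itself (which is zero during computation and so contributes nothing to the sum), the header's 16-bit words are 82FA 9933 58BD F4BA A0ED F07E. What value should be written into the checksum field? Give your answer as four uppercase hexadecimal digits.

One's-complement addition (fold any carry out of bit 15 back into bit 0):
  0x82FA + 0x9933 = 0x11C2D → wrap carry → 0x1C2E
  0x1C2E + 0x58BD = 0x074EB
  0x74EB + 0xF4BA = 0x169A5 → wrap carry → 0x69A6
  0x69A6 + 0xA0ED = 0x10A93 → wrap carry → 0x0A94
  0x0A94 + 0xF07E = 0x0FB12
One's-complement sum = 0xFB12.
Checksum = ~0xFB12 & 0xFFFF = 0x04ED.

04ED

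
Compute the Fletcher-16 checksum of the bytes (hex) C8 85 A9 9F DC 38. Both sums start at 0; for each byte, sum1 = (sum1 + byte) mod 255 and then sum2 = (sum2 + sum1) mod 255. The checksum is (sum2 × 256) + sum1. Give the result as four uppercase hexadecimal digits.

C7AC

Running sums (mod 255):
  after byte 0 (C8): sum1=200, sum2=200
  after byte 1 (85): sum1=78, sum2=23
  after byte 2 (A9): sum1=247, sum2=15
  after byte 3 (9F): sum1=151, sum2=166
  after byte 4 (DC): sum1=116, sum2=27
  after byte 5 (38): sum1=172, sum2=199
Checksum = sum2·256 + sum1 = 199·256 + 172 = 51116 = 0xC7AC.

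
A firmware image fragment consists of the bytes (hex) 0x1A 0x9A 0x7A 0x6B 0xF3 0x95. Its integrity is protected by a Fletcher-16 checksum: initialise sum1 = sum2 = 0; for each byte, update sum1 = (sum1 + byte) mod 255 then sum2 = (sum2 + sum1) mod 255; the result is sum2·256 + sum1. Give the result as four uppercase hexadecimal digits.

Running sums (mod 255):
  after byte 0 (0x1A): sum1=26, sum2=26
  after byte 1 (0x9A): sum1=180, sum2=206
  after byte 2 (0x7A): sum1=47, sum2=253
  after byte 3 (0x6B): sum1=154, sum2=152
  after byte 4 (0xF3): sum1=142, sum2=39
  after byte 5 (0x95): sum1=36, sum2=75
Checksum = sum2·256 + sum1 = 75·256 + 36 = 19236 = 0x4B24.

4B24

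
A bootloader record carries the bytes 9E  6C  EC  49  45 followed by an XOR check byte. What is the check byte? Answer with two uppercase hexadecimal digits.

12

XOR the bytes together:
  start with 0x9E
  0x9E ⊕ 0x6C = 0xF2
  0xF2 ⊕ 0xEC = 0x1E
  0x1E ⊕ 0x49 = 0x57
  0x57 ⊕ 0x45 = 0x12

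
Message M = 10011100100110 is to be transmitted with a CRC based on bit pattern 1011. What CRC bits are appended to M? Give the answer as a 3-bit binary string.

Append 3 zeros: 10011100100110000. Divide by 1011 (XOR where the leading bit is 1):
  pos 0: 1001 XOR 1011 = 0010
  pos 2: 1011 XOR 1011 = 0000
  pos 8: 1001 XOR 1011 = 0010
  pos 10: 1010 XOR 1011 = 0001
  pos 13: 1000 XOR 1011 = 0011
Remainder (last 3 bits) = 011. This is the CRC / FCS.

011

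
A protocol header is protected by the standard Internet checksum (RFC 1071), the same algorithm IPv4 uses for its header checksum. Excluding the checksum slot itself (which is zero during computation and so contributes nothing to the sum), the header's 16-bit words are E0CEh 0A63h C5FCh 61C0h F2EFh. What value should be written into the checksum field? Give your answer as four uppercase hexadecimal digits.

FA20

One's-complement addition (fold any carry out of bit 15 back into bit 0):
  0xE0CE + 0x0A63 = 0x0EB31
  0xEB31 + 0xC5FC = 0x1B12D → wrap carry → 0xB12E
  0xB12E + 0x61C0 = 0x112EE → wrap carry → 0x12EF
  0x12EF + 0xF2EF = 0x105DE → wrap carry → 0x05DF
One's-complement sum = 0x05DF.
Checksum = ~0x05DF & 0xFFFF = 0xFA20.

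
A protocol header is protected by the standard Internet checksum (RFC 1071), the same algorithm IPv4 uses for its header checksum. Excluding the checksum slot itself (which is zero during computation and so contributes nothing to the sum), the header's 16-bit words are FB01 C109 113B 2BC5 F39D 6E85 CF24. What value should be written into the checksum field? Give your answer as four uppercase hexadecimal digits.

D5AB

One's-complement addition (fold any carry out of bit 15 back into bit 0):
  0xFB01 + 0xC109 = 0x1BC0A → wrap carry → 0xBC0B
  0xBC0B + 0x113B = 0x0CD46
  0xCD46 + 0x2BC5 = 0x0F90B
  0xF90B + 0xF39D = 0x1ECA8 → wrap carry → 0xECA9
  0xECA9 + 0x6E85 = 0x15B2E → wrap carry → 0x5B2F
  0x5B2F + 0xCF24 = 0x12A53 → wrap carry → 0x2A54
One's-complement sum = 0x2A54.
Checksum = ~0x2A54 & 0xFFFF = 0xD5AB.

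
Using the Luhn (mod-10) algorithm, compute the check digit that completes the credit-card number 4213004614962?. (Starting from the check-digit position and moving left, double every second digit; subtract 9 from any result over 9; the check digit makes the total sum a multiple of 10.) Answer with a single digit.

6

Partial digits right→left: 2 6 9 4 1 6 4 0 0 3 1 2 4
Double every second digit counting from the check-digit position (so the 1st, 3rd, 5th, ... of the partial from the right).
  doubled (with −9 where >9): 4 9 2 8 0 2 8 → sum 33
  kept as-is: 6 4 6 0 3 2 → sum 21
Total = 33 + 21 = 54.
Check digit = (10 − (54 mod 10)) mod 10 = 6.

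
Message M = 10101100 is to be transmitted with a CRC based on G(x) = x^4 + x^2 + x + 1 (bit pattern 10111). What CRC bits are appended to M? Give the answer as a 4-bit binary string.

Append 4 zeros: 101011000000. Divide by 10111 (XOR where the leading bit is 1):
  pos 0: 10101 XOR 10111 = 00010
  pos 3: 10100 XOR 10111 = 00011
  pos 6: 11000 XOR 10111 = 01111
  pos 7: 11110 XOR 10111 = 01001
Remainder (last 4 bits) = 1001. This is the CRC / FCS.

1001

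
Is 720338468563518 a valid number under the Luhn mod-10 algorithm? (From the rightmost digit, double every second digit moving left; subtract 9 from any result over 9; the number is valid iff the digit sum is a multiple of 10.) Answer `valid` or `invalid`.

From the right, keep odd positions and double even positions (subtract 9 from any doubled value over 9):
  doubled (positions 2,4,...): 2 6 1 3 7 6 4 → sum 29
  kept (positions 1,3,...): 8 5 6 8 4 3 0 7 → sum 41
Total = 70.
70 mod 10 = 0, so the number is valid.

valid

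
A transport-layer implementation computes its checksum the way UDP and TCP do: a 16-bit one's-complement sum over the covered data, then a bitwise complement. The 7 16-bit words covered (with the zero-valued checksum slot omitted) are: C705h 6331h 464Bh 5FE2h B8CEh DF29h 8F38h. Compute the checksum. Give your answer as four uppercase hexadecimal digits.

One's-complement addition (fold any carry out of bit 15 back into bit 0):
  0xC705 + 0x6331 = 0x12A36 → wrap carry → 0x2A37
  0x2A37 + 0x464B = 0x07082
  0x7082 + 0x5FE2 = 0x0D064
  0xD064 + 0xB8CE = 0x18932 → wrap carry → 0x8933
  0x8933 + 0xDF29 = 0x1685C → wrap carry → 0x685D
  0x685D + 0x8F38 = 0x0F795
One's-complement sum = 0xF795.
Checksum = ~0xF795 & 0xFFFF = 0x086A.

086A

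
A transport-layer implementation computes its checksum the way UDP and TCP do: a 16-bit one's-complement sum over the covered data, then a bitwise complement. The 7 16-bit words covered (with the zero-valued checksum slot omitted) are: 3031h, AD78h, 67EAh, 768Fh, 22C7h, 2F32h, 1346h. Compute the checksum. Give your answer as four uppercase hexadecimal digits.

One's-complement addition (fold any carry out of bit 15 back into bit 0):
  0x3031 + 0xAD78 = 0x0DDA9
  0xDDA9 + 0x67EA = 0x14593 → wrap carry → 0x4594
  0x4594 + 0x768F = 0x0BC23
  0xBC23 + 0x22C7 = 0x0DEEA
  0xDEEA + 0x2F32 = 0x10E1C → wrap carry → 0x0E1D
  0x0E1D + 0x1346 = 0x02163
One's-complement sum = 0x2163.
Checksum = ~0x2163 & 0xFFFF = 0xDE9C.

DE9C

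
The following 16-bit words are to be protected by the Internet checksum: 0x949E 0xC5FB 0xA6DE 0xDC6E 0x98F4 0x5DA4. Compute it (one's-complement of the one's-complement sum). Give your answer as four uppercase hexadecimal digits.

2B7F

One's-complement addition (fold any carry out of bit 15 back into bit 0):
  0x949E + 0xC5FB = 0x15A99 → wrap carry → 0x5A9A
  0x5A9A + 0xA6DE = 0x10178 → wrap carry → 0x0179
  0x0179 + 0xDC6E = 0x0DDE7
  0xDDE7 + 0x98F4 = 0x176DB → wrap carry → 0x76DC
  0x76DC + 0x5DA4 = 0x0D480
One's-complement sum = 0xD480.
Checksum = ~0xD480 & 0xFFFF = 0x2B7F.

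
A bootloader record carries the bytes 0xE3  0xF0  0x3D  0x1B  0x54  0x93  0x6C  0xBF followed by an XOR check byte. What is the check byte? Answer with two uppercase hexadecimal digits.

21

XOR the bytes together:
  start with 0xE3
  0xE3 ⊕ 0xF0 = 0x13
  0x13 ⊕ 0x3D = 0x2E
  0x2E ⊕ 0x1B = 0x35
  0x35 ⊕ 0x54 = 0x61
  0x61 ⊕ 0x93 = 0xF2
  0xF2 ⊕ 0x6C = 0x9E
  0x9E ⊕ 0xBF = 0x21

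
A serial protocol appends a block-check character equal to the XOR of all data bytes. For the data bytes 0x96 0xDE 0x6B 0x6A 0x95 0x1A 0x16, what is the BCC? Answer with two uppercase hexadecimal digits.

XOR the bytes together:
  start with 0x96
  0x96 ⊕ 0xDE = 0x48
  0x48 ⊕ 0x6B = 0x23
  0x23 ⊕ 0x6A = 0x49
  0x49 ⊕ 0x95 = 0xDC
  0xDC ⊕ 0x1A = 0xC6
  0xC6 ⊕ 0x16 = 0xD0

D0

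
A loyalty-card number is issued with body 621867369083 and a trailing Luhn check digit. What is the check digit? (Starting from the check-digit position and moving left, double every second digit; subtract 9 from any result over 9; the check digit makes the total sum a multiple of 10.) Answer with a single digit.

2

Partial digits right→left: 3 8 0 9 6 3 7 6 8 1 2 6
Double every second digit counting from the check-digit position (so the 1st, 3rd, 5th, ... of the partial from the right).
  doubled (with −9 where >9): 6 0 3 5 7 4 → sum 25
  kept as-is: 8 9 3 6 1 6 → sum 33
Total = 25 + 33 = 58.
Check digit = (10 − (58 mod 10)) mod 10 = 2.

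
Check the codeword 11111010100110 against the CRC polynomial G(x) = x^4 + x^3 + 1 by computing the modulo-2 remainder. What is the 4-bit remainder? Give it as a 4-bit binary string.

1101

Modulo-2 division of 11111010100110 by 11001:
  pos 0: 11111 XOR 11001 = 00110
  pos 2: 11001 XOR 11001 = 00000
  pos 8: 10011 XOR 11001 = 01010
  pos 9: 10100 XOR 11001 = 01101
Remainder = 1101 (nonzero — an error is detected).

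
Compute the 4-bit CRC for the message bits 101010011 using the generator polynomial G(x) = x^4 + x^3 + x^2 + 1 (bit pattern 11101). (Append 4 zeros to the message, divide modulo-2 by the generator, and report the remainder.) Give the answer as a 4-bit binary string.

Append 4 zeros: 1010100110000. Divide by 11101 (XOR where the leading bit is 1):
  pos 0: 10101 XOR 11101 = 01000
  pos 1: 10000 XOR 11101 = 01101
  pos 2: 11010 XOR 11101 = 00111
  pos 4: 11111 XOR 11101 = 00010
  pos 7: 10000 XOR 11101 = 01101
  pos 8: 11010 XOR 11101 = 00111
Remainder (last 4 bits) = 0111. This is the CRC / FCS.

0111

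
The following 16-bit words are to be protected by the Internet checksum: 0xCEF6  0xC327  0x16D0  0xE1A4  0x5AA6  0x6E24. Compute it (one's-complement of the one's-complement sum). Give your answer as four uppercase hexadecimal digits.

One's-complement addition (fold any carry out of bit 15 back into bit 0):
  0xCEF6 + 0xC327 = 0x1921D → wrap carry → 0x921E
  0x921E + 0x16D0 = 0x0A8EE
  0xA8EE + 0xE1A4 = 0x18A92 → wrap carry → 0x8A93
  0x8A93 + 0x5AA6 = 0x0E539
  0xE539 + 0x6E24 = 0x1535D → wrap carry → 0x535E
One's-complement sum = 0x535E.
Checksum = ~0x535E & 0xFFFF = 0xACA1.

ACA1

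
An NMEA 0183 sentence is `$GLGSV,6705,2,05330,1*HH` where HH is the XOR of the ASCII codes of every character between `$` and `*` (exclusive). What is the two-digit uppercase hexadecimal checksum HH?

XOR the ASCII codes of the payload characters:
  'G' = 0x47 → acc = 0x47
  'L' = 0x4C → acc = 0x0B
  'G' = 0x47 → acc = 0x4C
  'S' = 0x53 → acc = 0x1F
  'V' = 0x56 → acc = 0x49
  ',' = 0x2C → acc = 0x65
  '6' = 0x36 → acc = 0x53
  '7' = 0x37 → acc = 0x64
  '0' = 0x30 → acc = 0x54
  '5' = 0x35 → acc = 0x61
  ',' = 0x2C → acc = 0x4D
  '2' = 0x32 → acc = 0x7F
  ',' = 0x2C → acc = 0x53
  '0' = 0x30 → acc = 0x63
  '5' = 0x35 → acc = 0x56
  '3' = 0x33 → acc = 0x65
  '3' = 0x33 → acc = 0x56
  '0' = 0x30 → acc = 0x66
  ',' = 0x2C → acc = 0x4A
  '1' = 0x31 → acc = 0x7B
Checksum = 0x7B.

7B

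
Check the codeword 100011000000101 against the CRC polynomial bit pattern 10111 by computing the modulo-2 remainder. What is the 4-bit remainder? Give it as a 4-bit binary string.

1000

Modulo-2 division of 100011000000101 by 10111:
  pos 0: 10001 XOR 10111 = 00110
  pos 2: 11010 XOR 10111 = 01101
  pos 3: 11010 XOR 10111 = 01101
  pos 4: 11010 XOR 10111 = 01101
  pos 5: 11010 XOR 10111 = 01101
  pos 6: 11010 XOR 10111 = 01101
  pos 7: 11010 XOR 10111 = 01101
  pos 8: 11011 XOR 10111 = 01100
  pos 9: 11000 XOR 10111 = 01111
  pos 10: 11111 XOR 10111 = 01000
Remainder = 1000 (nonzero — an error is detected).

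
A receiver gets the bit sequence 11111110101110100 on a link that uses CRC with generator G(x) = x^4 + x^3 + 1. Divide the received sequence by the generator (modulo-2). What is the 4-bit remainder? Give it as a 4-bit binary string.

Modulo-2 division of 11111110101110100 by 11001:
  pos 0: 11111 XOR 11001 = 00110
  pos 2: 11011 XOR 11001 = 00010
  pos 5: 10010 XOR 11001 = 01011
  pos 6: 10111 XOR 11001 = 01110
  pos 7: 11101 XOR 11001 = 00100
  pos 9: 10010 XOR 11001 = 01011
  pos 10: 10111 XOR 11001 = 01110
  pos 11: 11100 XOR 11001 = 00101
Remainder = 1010 (nonzero — an error is detected).

1010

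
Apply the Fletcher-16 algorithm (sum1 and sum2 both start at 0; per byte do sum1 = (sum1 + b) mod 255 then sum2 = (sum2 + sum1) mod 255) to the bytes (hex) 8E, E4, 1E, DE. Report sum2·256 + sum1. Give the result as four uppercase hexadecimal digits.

Running sums (mod 255):
  after byte 0 (8E): sum1=142, sum2=142
  after byte 1 (E4): sum1=115, sum2=2
  after byte 2 (1E): sum1=145, sum2=147
  after byte 3 (DE): sum1=112, sum2=4
Checksum = sum2·256 + sum1 = 4·256 + 112 = 1136 = 0x0470.

0470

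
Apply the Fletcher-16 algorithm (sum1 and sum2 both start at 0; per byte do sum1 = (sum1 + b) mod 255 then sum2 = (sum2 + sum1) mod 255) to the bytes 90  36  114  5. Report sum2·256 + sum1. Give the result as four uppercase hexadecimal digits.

Running sums (mod 255):
  after byte 0 (90): sum1=90, sum2=90
  after byte 1 (36): sum1=126, sum2=216
  after byte 2 (114): sum1=240, sum2=201
  after byte 3 (5): sum1=245, sum2=191
Checksum = sum2·256 + sum1 = 191·256 + 245 = 49141 = 0xBFF5.

BFF5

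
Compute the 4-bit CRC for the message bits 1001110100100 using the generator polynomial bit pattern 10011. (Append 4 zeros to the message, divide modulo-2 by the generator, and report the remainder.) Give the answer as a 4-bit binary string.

Append 4 zeros: 10011101001000000. Divide by 10011 (XOR where the leading bit is 1):
  pos 0: 10011 XOR 10011 = 00000
  pos 5: 10100 XOR 10011 = 00111
  pos 7: 11110 XOR 10011 = 01101
  pos 8: 11010 XOR 10011 = 01001
  pos 9: 10010 XOR 10011 = 00001
Remainder (last 4 bits) = 1000. This is the CRC / FCS.

1000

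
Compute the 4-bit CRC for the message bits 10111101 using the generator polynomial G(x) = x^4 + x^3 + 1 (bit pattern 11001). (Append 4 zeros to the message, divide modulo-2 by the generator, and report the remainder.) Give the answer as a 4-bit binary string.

0111

Append 4 zeros: 101111010000. Divide by 11001 (XOR where the leading bit is 1):
  pos 0: 10111 XOR 11001 = 01110
  pos 1: 11101 XOR 11001 = 00100
  pos 3: 10001 XOR 11001 = 01000
  pos 4: 10000 XOR 11001 = 01001
  pos 5: 10010 XOR 11001 = 01011
  pos 6: 10110 XOR 11001 = 01111
  pos 7: 11110 XOR 11001 = 00111
Remainder (last 4 bits) = 0111. This is the CRC / FCS.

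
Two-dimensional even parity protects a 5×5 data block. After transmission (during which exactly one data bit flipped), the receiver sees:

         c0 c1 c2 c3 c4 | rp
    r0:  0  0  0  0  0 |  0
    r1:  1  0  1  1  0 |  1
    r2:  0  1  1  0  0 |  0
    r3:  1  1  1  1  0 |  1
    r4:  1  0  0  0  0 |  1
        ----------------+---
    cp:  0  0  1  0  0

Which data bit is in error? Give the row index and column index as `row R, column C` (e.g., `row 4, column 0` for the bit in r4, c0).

Recompute each row's even parity and compare to rp:
  r0: data parity 0, sent rp 0 → ok
  r1: data parity 1, sent rp 1 → ok
  r2: data parity 0, sent rp 0 → ok
  r3: data parity 0, sent rp 1 → mismatch
  r4: data parity 1, sent rp 1 → ok
Recompute each column's even parity and compare to cp:
  c0: data parity 1, sent cp 0 → mismatch
  c1: data parity 0, sent cp 0 → ok
  c2: data parity 1, sent cp 1 → ok
  c3: data parity 0, sent cp 0 → ok
  c4: data parity 0, sent cp 0 → ok
Exactly one row (r3) and one column (c0) fail → the flipped bit is at their intersection.

row 3, column 0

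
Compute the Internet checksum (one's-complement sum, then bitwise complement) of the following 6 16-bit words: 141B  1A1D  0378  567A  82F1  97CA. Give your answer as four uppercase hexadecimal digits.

One's-complement addition (fold any carry out of bit 15 back into bit 0):
  0x141B + 0x1A1D = 0x02E38
  0x2E38 + 0x0378 = 0x031B0
  0x31B0 + 0x567A = 0x0882A
  0x882A + 0x82F1 = 0x10B1B → wrap carry → 0x0B1C
  0x0B1C + 0x97CA = 0x0A2E6
One's-complement sum = 0xA2E6.
Checksum = ~0xA2E6 & 0xFFFF = 0x5D19.

5D19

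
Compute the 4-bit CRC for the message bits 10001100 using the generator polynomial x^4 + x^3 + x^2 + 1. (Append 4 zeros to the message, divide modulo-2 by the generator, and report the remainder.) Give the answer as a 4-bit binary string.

0010

Append 4 zeros: 100011000000. Divide by 11101 (XOR where the leading bit is 1):
  pos 0: 10001 XOR 11101 = 01100
  pos 1: 11001 XOR 11101 = 00100
  pos 3: 10000 XOR 11101 = 01101
  pos 4: 11010 XOR 11101 = 00111
  pos 6: 11100 XOR 11101 = 00001
Remainder (last 4 bits) = 0010. This is the CRC / FCS.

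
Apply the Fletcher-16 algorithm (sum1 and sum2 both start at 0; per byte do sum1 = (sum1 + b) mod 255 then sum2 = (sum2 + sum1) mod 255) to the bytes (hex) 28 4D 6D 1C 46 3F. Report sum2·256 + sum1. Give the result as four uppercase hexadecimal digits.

4984

Running sums (mod 255):
  after byte 0 (28): sum1=40, sum2=40
  after byte 1 (4D): sum1=117, sum2=157
  after byte 2 (6D): sum1=226, sum2=128
  after byte 3 (1C): sum1=254, sum2=127
  after byte 4 (46): sum1=69, sum2=196
  after byte 5 (3F): sum1=132, sum2=73
Checksum = sum2·256 + sum1 = 73·256 + 132 = 18820 = 0x4984.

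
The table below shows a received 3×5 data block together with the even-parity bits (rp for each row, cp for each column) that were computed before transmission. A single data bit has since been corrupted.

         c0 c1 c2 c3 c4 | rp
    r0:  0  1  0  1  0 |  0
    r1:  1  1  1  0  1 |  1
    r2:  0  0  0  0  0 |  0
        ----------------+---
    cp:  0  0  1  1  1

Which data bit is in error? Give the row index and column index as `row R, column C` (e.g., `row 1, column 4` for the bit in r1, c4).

Recompute each row's even parity and compare to rp:
  r0: data parity 0, sent rp 0 → ok
  r1: data parity 0, sent rp 1 → mismatch
  r2: data parity 0, sent rp 0 → ok
Recompute each column's even parity and compare to cp:
  c0: data parity 1, sent cp 0 → mismatch
  c1: data parity 0, sent cp 0 → ok
  c2: data parity 1, sent cp 1 → ok
  c3: data parity 1, sent cp 1 → ok
  c4: data parity 1, sent cp 1 → ok
Exactly one row (r1) and one column (c0) fail → the flipped bit is at their intersection.

row 1, column 0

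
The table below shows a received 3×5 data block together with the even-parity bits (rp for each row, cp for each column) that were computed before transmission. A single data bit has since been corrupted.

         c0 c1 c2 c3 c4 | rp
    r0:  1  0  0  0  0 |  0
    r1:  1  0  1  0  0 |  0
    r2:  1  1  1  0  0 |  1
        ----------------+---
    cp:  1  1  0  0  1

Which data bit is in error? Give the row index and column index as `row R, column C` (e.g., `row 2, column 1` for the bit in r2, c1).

row 0, column 4

Recompute each row's even parity and compare to rp:
  r0: data parity 1, sent rp 0 → mismatch
  r1: data parity 0, sent rp 0 → ok
  r2: data parity 1, sent rp 1 → ok
Recompute each column's even parity and compare to cp:
  c0: data parity 1, sent cp 1 → ok
  c1: data parity 1, sent cp 1 → ok
  c2: data parity 0, sent cp 0 → ok
  c3: data parity 0, sent cp 0 → ok
  c4: data parity 0, sent cp 1 → mismatch
Exactly one row (r0) and one column (c4) fail → the flipped bit is at their intersection.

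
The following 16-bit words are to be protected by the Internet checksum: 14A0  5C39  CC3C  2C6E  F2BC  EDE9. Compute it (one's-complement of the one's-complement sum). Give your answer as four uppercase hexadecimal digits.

One's-complement addition (fold any carry out of bit 15 back into bit 0):
  0x14A0 + 0x5C39 = 0x070D9
  0x70D9 + 0xCC3C = 0x13D15 → wrap carry → 0x3D16
  0x3D16 + 0x2C6E = 0x06984
  0x6984 + 0xF2BC = 0x15C40 → wrap carry → 0x5C41
  0x5C41 + 0xEDE9 = 0x14A2A → wrap carry → 0x4A2B
One's-complement sum = 0x4A2B.
Checksum = ~0x4A2B & 0xFFFF = 0xB5D4.

B5D4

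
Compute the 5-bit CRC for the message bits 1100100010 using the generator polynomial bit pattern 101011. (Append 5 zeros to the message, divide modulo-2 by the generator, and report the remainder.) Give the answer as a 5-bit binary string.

01111

Append 5 zeros: 110010001000000. Divide by 101011 (XOR where the leading bit is 1):
  pos 0: 110010 XOR 101011 = 011001
  pos 1: 110010 XOR 101011 = 011001
  pos 2: 110010 XOR 101011 = 011001
  pos 3: 110011 XOR 101011 = 011000
  pos 4: 110000 XOR 101011 = 011011
  pos 5: 110110 XOR 101011 = 011101
  pos 6: 111010 XOR 101011 = 010001
  pos 7: 100010 XOR 101011 = 001001
  pos 9: 100100 XOR 101011 = 001111
Remainder (last 5 bits) = 01111. This is the CRC / FCS.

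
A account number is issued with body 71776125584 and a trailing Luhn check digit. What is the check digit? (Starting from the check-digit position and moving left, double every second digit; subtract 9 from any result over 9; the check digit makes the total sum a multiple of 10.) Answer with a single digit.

Partial digits right→left: 4 8 5 5 2 1 6 7 7 1 7
Double every second digit counting from the check-digit position (so the 1st, 3rd, 5th, ... of the partial from the right).
  doubled (with −9 where >9): 8 1 4 3 5 5 → sum 26
  kept as-is: 8 5 1 7 1 → sum 22
Total = 26 + 22 = 48.
Check digit = (10 − (48 mod 10)) mod 10 = 2.

2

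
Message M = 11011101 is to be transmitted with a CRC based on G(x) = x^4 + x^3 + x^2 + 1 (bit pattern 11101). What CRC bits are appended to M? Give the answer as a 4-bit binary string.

0101

Append 4 zeros: 110111010000. Divide by 11101 (XOR where the leading bit is 1):
  pos 0: 11011 XOR 11101 = 00110
  pos 2: 11010 XOR 11101 = 00111
  pos 4: 11110 XOR 11101 = 00011
  pos 7: 11000 XOR 11101 = 00101
Remainder (last 4 bits) = 0101. This is the CRC / FCS.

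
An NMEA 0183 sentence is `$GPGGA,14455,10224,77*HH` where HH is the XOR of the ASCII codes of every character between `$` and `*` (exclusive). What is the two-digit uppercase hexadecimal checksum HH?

XOR the ASCII codes of the payload characters:
  'G' = 0x47 → acc = 0x47
  'P' = 0x50 → acc = 0x17
  'G' = 0x47 → acc = 0x50
  'G' = 0x47 → acc = 0x17
  'A' = 0x41 → acc = 0x56
  ',' = 0x2C → acc = 0x7A
  '1' = 0x31 → acc = 0x4B
  '4' = 0x34 → acc = 0x7F
  '4' = 0x34 → acc = 0x4B
  '5' = 0x35 → acc = 0x7E
  '5' = 0x35 → acc = 0x4B
  ',' = 0x2C → acc = 0x67
  '1' = 0x31 → acc = 0x56
  '0' = 0x30 → acc = 0x66
  '2' = 0x32 → acc = 0x54
  '2' = 0x32 → acc = 0x66
  '4' = 0x34 → acc = 0x52
  ',' = 0x2C → acc = 0x7E
  '7' = 0x37 → acc = 0x49
  '7' = 0x37 → acc = 0x7E
Checksum = 0x7E.

7E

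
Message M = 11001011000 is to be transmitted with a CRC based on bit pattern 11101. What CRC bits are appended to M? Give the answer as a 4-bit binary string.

Append 4 zeros: 110010110000000. Divide by 11101 (XOR where the leading bit is 1):
  pos 0: 11001 XOR 11101 = 00100
  pos 2: 10001 XOR 11101 = 01100
  pos 3: 11001 XOR 11101 = 00100
  pos 5: 10000 XOR 11101 = 01101
  pos 6: 11010 XOR 11101 = 00111
  pos 8: 11100 XOR 11101 = 00001
Remainder (last 4 bits) = 0100. This is the CRC / FCS.

0100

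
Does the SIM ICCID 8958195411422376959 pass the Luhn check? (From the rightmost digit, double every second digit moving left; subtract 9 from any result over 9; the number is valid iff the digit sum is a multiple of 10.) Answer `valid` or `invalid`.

From the right, keep odd positions and double even positions (subtract 9 from any doubled value over 9):
  doubled (positions 2,4,...): 1 3 6 4 2 8 9 7 9 → sum 49
  kept (positions 1,3,...): 9 9 7 2 4 1 5 1 5 8 → sum 51
Total = 100.
100 mod 10 = 0, so the number is valid.

valid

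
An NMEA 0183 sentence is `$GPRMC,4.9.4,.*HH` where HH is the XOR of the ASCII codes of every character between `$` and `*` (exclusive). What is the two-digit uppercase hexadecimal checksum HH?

5C

XOR the ASCII codes of the payload characters:
  'G' = 0x47 → acc = 0x47
  'P' = 0x50 → acc = 0x17
  'R' = 0x52 → acc = 0x45
  'M' = 0x4D → acc = 0x08
  'C' = 0x43 → acc = 0x4B
  ',' = 0x2C → acc = 0x67
  '4' = 0x34 → acc = 0x53
  '.' = 0x2E → acc = 0x7D
  '9' = 0x39 → acc = 0x44
  '.' = 0x2E → acc = 0x6A
  '4' = 0x34 → acc = 0x5E
  ',' = 0x2C → acc = 0x72
  '.' = 0x2E → acc = 0x5C
Checksum = 0x5C.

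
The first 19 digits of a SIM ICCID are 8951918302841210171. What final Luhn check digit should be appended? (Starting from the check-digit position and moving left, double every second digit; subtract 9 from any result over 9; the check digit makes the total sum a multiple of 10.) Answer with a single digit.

Partial digits right→left: 1 7 1 0 1 2 1 4 8 2 0 3 8 1 9 1 5 9 8
Double every second digit counting from the check-digit position (so the 1st, 3rd, 5th, ... of the partial from the right).
  doubled (with −9 where >9): 2 2 2 2 7 0 7 9 1 7 → sum 39
  kept as-is: 7 0 2 4 2 3 1 1 9 → sum 29
Total = 39 + 29 = 68.
Check digit = (10 − (68 mod 10)) mod 10 = 2.

2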